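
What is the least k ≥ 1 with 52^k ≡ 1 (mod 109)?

The order of 52 must divide φ(109) = 109 − 1 = 108 = 2^2 · 3^3.
Divisors of 108: 1, 2, 3, 4, 6, 9, 12, 18, 27, 36, 54, 108.
Evaluate successive powers at the divisors of 108:
52^1 ≡ 52
52^2 ≡ 88
52^3 ≡ 107
52^4 ≡ 5
52^6 ≡ 4
52^9 ≡ 101
52^12 ≡ 16
52^18 ≡ 64
52^27 ≡ 33
52^36 ≡ 63
52^54 ≡ 108
52^108 ≡ 1
Hence ord(52) = 108.

108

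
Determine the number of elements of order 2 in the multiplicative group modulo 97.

φ(97) = 97 − 1 = 96 = 2^5 · 3.
In a cyclic group of order 96, there are φ(d) elements of order d for each divisor d of 96, and zero for non-divisors.
2 | 96, and φ(2) = 2 − 1 = 1.

1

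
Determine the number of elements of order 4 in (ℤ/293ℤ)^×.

φ(293) = 293 − 1 = 292 = 2^2 · 73.
(Z/293Z)^× is cyclic (|G| = 292); a cyclic group of order m has exactly φ(d) elements of each order d | m, and none otherwise.
4 = 2^2 divides 292, and φ(4) = 2.

2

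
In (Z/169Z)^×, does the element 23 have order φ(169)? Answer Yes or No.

No

φ(169) = φ(13^2) = 13·(13−1) = 156 = 2^2 · 3 · 13.
It suffices to check that the order of 23 is not a proper divisor of 156: compute 23^(156/q) for q ∈ {2, 3, 13}.
23^78 ≡ 1 (mod 169)  [q = 2: ≡ 1 ✗]
23^52 ≡ 146 (mod 169)  [q = 3: ≢ 1 ✓]
23^12 ≡ 1 (mod 169)  [q = 13: ≡ 1 ✗]
Since 23^78 ≡ 1, the order of 23 divides 78 < 156, so 23 is not a primitive root.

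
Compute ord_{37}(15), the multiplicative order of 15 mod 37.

36

By Lagrange's theorem, ord_37(15) divides φ(37) = 37 − 1 = 36 = 2^2 · 3^2.
Divisors of 36: 1, 2, 3, 4, 6, 9, 12, 18, 36.
Evaluate successive powers at the divisors of 36:
15^1 ≡ 15
15^2 ≡ 3
15^3 ≡ 8
15^4 ≡ 9
15^6 ≡ 27
15^9 ≡ 31
15^12 ≡ 26
15^18 ≡ 36
15^36 ≡ 1
Therefore the multiplicative order of 15 modulo 37 is 36.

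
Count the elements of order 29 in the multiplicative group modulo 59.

φ(59) = 59 − 1 = 58 = 2 · 29.
(Z/59Z)^× is cyclic (|G| = 58); a cyclic group of order m has exactly φ(d) elements of each order d | m, and none otherwise.
29 | 58, and φ(29) = 29 − 1 = 28.

28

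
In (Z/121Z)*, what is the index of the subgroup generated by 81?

22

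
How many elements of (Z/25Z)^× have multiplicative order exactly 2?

1

φ(25) = φ(5^2) = 5·(5−1) = 20 = 2^2 · 5.
(Z/25Z)^× is cyclic (|G| = 20); a cyclic group of order m has exactly φ(d) elements of each order d | m, and none otherwise.
2 | 20, and φ(2) = 2 − 1 = 1.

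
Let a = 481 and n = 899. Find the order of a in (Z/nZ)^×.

20

By Lagrange's theorem, ord_899(481) divides φ(899) = φ(29·31) = (29−1)·(31−1) = 28·30 = 840 = 2^3 · 3 · 5 · 7.
Divisors of 840: 1, 2, 3, 4, 5, 6, 7, 8, 10, 12, 14, 15, 20, 21, 24, 28, 30, 35, 40, 42, 56, 60, 70, 84, 105, 120, 140, 168, 210, 280, 420, 840.
Check 481^d mod 899 for each divisor in increasing order:
481^1 ≡ 481 (mod 899)
481^2 ≡ 318 (mod 899)
481^3 ≡ 128 (mod 899)
481^4 ≡ 436 (mod 899)
481^5 ≡ 249 (mod 899)
481^6 ≡ 202 (mod 899)
481^7 ≡ 70 (mod 899)
481^8 ≡ 407 (mod 899)
481^10 ≡ 869 (mod 899)
481^12 ≡ 349 (mod 899)
481^14 ≡ 405 (mod 899)
481^15 ≡ 621 (mod 899)
481^20 ≡ 1 (mod 899) ✓
Therefore the multiplicative order of 481 modulo 899 is 20.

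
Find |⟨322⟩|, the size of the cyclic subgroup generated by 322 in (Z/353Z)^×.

ord(322) | φ(353) = 353 − 1 = 352 = 2^5 · 11.
Divisors of 352: 1, 2, 4, 8, 11, 16, 22, 32, 44, 88, 176, 352.
Check 322^d mod 353 for each divisor in increasing order:
322^1 ≡ 322 (mod 353)
322^2 ≡ 255 (mod 353)
322^4 ≡ 73 (mod 353)
322^8 ≡ 34 (mod 353)
322^11 ≡ 216 (mod 353)
322^16 ≡ 97 (mod 353)
322^22 ≡ 60 (mod 353)
322^32 ≡ 231 (mod 353)
322^44 ≡ 70 (mod 353)
322^88 ≡ 311 (mod 353)
322^176 ≡ 352 (mod 353)
322^352 ≡ 1 (mod 353) ✓
Hence ord(322) = 352.

352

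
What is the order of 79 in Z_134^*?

66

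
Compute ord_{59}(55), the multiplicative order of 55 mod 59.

58

Since 55 ∈ (Z/59Z)^×, its order divides φ(59) = 59 − 1 = 58 = 2 · 29.
Divisors of 58: 1, 2, 29, 58.
Evaluate successive powers at the divisors of 58:
55^1 ≡ 55 (mod 59)
55^2 ≡ 16 (mod 59)
55^29 ≡ 58 (mod 59)
55^58 ≡ 1 (mod 59) ✓
Therefore the multiplicative order of 55 modulo 59 is 58.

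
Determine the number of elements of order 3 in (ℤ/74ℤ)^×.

2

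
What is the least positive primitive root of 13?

φ(13) = 13 − 1 = 12 = 2^2 · 3.
g is a primitive root iff g^(12/q) ≢ 1 (mod 13) for each prime q ∈ {2, 3}.
g = 2: 2^6 ≡ 12; 2^4 ≡ 3 — none is 1, so 2 is a primitive root.
Hence the least primitive root of 13 is 2.

2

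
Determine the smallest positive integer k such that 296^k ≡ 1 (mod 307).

By Lagrange's theorem, ord_307(296) divides φ(307) = 307 − 1 = 306 = 2 · 3^2 · 17.
Divisors of 306: 1, 2, 3, 6, 9, 17, 18, 34, 51, 102, 153, 306.
Compute 296^d (mod 307) for the divisors d until we hit 1:
296^1 ≡ 296 (mod 307)
296^2 ≡ 121 (mod 307)
296^3 ≡ 204 (mod 307)
296^6 ≡ 171 (mod 307)
296^9 ≡ 193 (mod 307)
296^17 ≡ 214 (mod 307)
296^18 ≡ 102 (mod 307)
296^34 ≡ 53 (mod 307)
296^51 ≡ 290 (mod 307)
296^102 ≡ 289 (mod 307)
296^153 ≡ 306 (mod 307)
296^306 ≡ 1 (mod 307) ✓
So ord_307(296) = 306.

306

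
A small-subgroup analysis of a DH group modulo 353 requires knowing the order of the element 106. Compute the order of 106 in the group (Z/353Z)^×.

32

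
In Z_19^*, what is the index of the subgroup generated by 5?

Since 5 ∈ (Z/19Z)^×, its order divides φ(19) = 19 − 1 = 18 = 2 · 3^2.
Divisors of 18: 1, 2, 3, 6, 9, 18.
Test each divisor d:
5^1 ≡ 5 (mod 19)
5^2 ≡ 6 (mod 19)
5^3 ≡ 11 (mod 19)
5^6 ≡ 7 (mod 19)
5^9 ≡ 1 (mod 19) ✓
The order of 5 is 9, so the subgroup it generates has 9 elements.
Index = |(Z/19Z)^×| / |⟨5⟩| = 18 / 9 = 2.

2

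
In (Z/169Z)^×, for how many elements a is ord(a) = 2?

1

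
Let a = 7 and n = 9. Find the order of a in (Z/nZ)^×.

By Lagrange's theorem, ord_9(7) divides φ(9) = φ(3^2) = 3·(3−1) = 6 = 2 · 3.
Divisors of 6: 1, 2, 3, 6.
Compute 7^d (mod 9) for the divisors d until we hit 1:
7^1 ≡ 7 (mod 9)
7^2 ≡ 4 (mod 9)
7^3 ≡ 1 (mod 9) ✓
So ord_9(7) = 3.

3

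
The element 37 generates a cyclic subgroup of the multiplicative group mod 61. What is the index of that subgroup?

By Lagrange's theorem, ord_61(37) divides φ(61) = 61 − 1 = 60 = 2^2 · 3 · 5.
Divisors of 60: 1, 2, 3, 4, 5, 6, 10, 12, 15, 20, 30, 60.
Compute 37^d (mod 61) for the divisors d until we hit 1:
37^1 ≡ 37 (mod 61)
37^2 ≡ 27 (mod 61)
37^3 ≡ 23 (mod 61)
37^4 ≡ 58 (mod 61)
37^5 ≡ 11 (mod 61)
37^6 ≡ 41 (mod 61)
37^10 ≡ 60 (mod 61)
37^12 ≡ 34 (mod 61)
37^15 ≡ 50 (mod 61)
37^20 ≡ 1 (mod 61) ✓
Thus |⟨37⟩| = ord(37) = 20.
The index is φ(61) / ord(37) = 60 / 20 = 3.

3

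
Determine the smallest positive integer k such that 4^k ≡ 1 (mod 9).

The order of 4 must divide φ(9) = φ(3^2) = 3·(3−1) = 6 = 2 · 3.
Divisors of 6: 1, 2, 3, 6.
Evaluate successive powers at the divisors of 6:
4^1 ≡ 4
4^2 ≡ 7
4^3 ≡ 1
So ord_9(4) = 3.

3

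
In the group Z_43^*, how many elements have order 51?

0

φ(43) = 43 − 1 = 42 = 2 · 3 · 7.
Since (Z/43Z)^× is cyclic of order 42, the number of elements of order d is φ(d) when d | 42 and 0 otherwise.
Here 42 is not a multiple of 51, so there are no elements of order 51.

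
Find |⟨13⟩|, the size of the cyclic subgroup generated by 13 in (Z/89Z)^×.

By Lagrange's theorem, ord_89(13) divides φ(89) = 89 − 1 = 88 = 2^3 · 11.
Divisors of 88: 1, 2, 4, 8, 11, 22, 44, 88.
Evaluate successive powers at the divisors of 88:
13^1 ≡ 13 (mod 89)
13^2 ≡ 80 (mod 89)
13^4 ≡ 81 (mod 89)
13^8 ≡ 64 (mod 89)
13^11 ≡ 77 (mod 89)
13^22 ≡ 55 (mod 89)
13^44 ≡ 88 (mod 89)
13^88 ≡ 1 (mod 89) ✓
Hence ord(13) = 88.

88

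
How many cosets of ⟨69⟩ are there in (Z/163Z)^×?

ord(69) | φ(163) = 163 − 1 = 162 = 2 · 3^4.
Divisors of 162: 1, 2, 3, 6, 9, 18, 27, 54, 81, 162.
Test each divisor d:
69^1 ≡ 69 (mod 163)
69^2 ≡ 34 (mod 163)
69^3 ≡ 64 (mod 163)
69^6 ≡ 21 (mod 163)
69^9 ≡ 40 (mod 163)
69^18 ≡ 133 (mod 163)
69^27 ≡ 104 (mod 163)
69^54 ≡ 58 (mod 163)
69^81 ≡ 1 (mod 163) ✓
The order of 69 is 81, so the subgroup it generates has 81 elements.
[(Z/163Z)^× : ⟨69⟩] = 162/81 = 2.

2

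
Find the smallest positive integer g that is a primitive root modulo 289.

φ(289) = φ(17^2) = 17·(17−1) = 272 = 2^4 · 17.
g is a primitive root iff g^(272/q) ≢ 1 (mod 289) for each prime q ∈ {2, 17}.
g = 2: 2^136 ≡ 1 — hits 1, so not a primitive root.
g = 3: 3^136 ≡ 288; 3^16 ≡ 171 — none is 1, so 3 is a primitive root.
So 3 is the smallest generator of (Z/289Z)^×.

3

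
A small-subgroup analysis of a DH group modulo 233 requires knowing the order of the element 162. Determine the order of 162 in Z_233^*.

ord(162) | φ(233) = 233 − 1 = 232 = 2^3 · 29.
Divisors of 232: 1, 2, 4, 8, 29, 58, 116, 232.
Evaluate successive powers at the divisors of 232:
162^1 ≡ 162 (mod 233)
162^2 ≡ 148 (mod 233)
162^4 ≡ 2 (mod 233)
162^8 ≡ 4 (mod 233)
162^29 ≡ 232 (mod 233)
162^58 ≡ 1 (mod 233) ✓
So ord_233(162) = 58.

58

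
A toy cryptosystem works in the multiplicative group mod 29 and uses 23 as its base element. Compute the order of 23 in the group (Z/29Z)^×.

7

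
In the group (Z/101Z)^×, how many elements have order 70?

0

φ(101) = 101 − 1 = 100 = 2^2 · 5^2.
In a cyclic group of order 100, there are φ(d) elements of order d for each divisor d of 100, and zero for non-divisors.
Here 100 is not a multiple of 70, so there are no elements of order 70.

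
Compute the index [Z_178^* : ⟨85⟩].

By Lagrange's theorem, ord_178(85) divides φ(178) = φ(2)·φ(89) = 1·88 = 88 = 2^3 · 11.
Divisors of 88: 1, 2, 4, 8, 11, 22, 44, 88.
Check 85^d mod 178 for each divisor in increasing order:
85^1 ≡ 85 (mod 178)
85^2 ≡ 105 (mod 178)
85^4 ≡ 167 (mod 178)
85^8 ≡ 121 (mod 178)
85^11 ≡ 177 (mod 178)
85^22 ≡ 1 (mod 178) ✓
So ord_178(85) = 22, hence |⟨85⟩| = 22.
[(Z/178Z)^× : ⟨85⟩] = 88/22 = 4.

4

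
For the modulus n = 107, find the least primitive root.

2

φ(107) = 107 − 1 = 106 = 2 · 53.
g is a primitive root iff g^(106/q) ≢ 1 (mod 107) for each prime q ∈ {2, 53}.
g = 2: 2^53 ≡ 106; 2^2 ≡ 4 — none is 1, so 2 is a primitive root.
The smallest primitive root modulo 107 is 2.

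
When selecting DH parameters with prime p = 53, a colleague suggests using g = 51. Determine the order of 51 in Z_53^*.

By Lagrange's theorem, ord_53(51) divides φ(53) = 53 − 1 = 52 = 2^2 · 13.
Divisors of 52: 1, 2, 4, 13, 26, 52.
Test each divisor d:
51^1 ≡ 51
51^2 ≡ 4
51^4 ≡ 16
51^13 ≡ 23
51^26 ≡ 52
51^52 ≡ 1
The smallest such exponent is 52, so the order of 51 is 52.

52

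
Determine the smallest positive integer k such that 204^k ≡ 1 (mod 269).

67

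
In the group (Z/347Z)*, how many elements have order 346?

172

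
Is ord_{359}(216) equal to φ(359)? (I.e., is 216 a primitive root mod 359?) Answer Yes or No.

φ(359) = 359 − 1 = 358 = 2 · 179.
216 is a primitive root mod 359 iff 216^(φ(359)/q) ≢ 1 for every prime q | φ(359), i.e. q ∈ {2, 179}.
216^179 ≡ 1 (mod 359)  [q = 2: ≡ 1 ✗]
216^2 ≡ 345 (mod 359)  [q = 179: ≢ 1 ✓]
The check at q = 2 fails, so 216 generates a proper subgroup.

No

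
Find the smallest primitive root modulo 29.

2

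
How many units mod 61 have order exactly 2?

1

φ(61) = 61 − 1 = 60 = 2^2 · 3 · 5.
Since (Z/61Z)^× is cyclic of order 60, the number of elements of order d is φ(d) when d | 60 and 0 otherwise.
2 | 60, and φ(2) = 2 − 1 = 1.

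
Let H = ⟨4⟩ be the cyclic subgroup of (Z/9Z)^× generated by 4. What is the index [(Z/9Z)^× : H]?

Since 4 ∈ (Z/9Z)^×, its order divides φ(9) = φ(3^2) = 3·(3−1) = 6 = 2 · 3.
Divisors of 6: 1, 2, 3, 6.
Check 4^d mod 9 for each divisor in increasing order:
4^1 ≡ 4 (mod 9)
4^2 ≡ 7 (mod 9)
4^3 ≡ 1 (mod 9) ✓
So ord_9(4) = 3, hence |⟨4⟩| = 3.
[(Z/9Z)^× : ⟨4⟩] = 6/3 = 2.

2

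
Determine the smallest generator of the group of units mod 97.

φ(97) = 97 − 1 = 96 = 2^5 · 3.
Test candidates g = 2, 3, … against the prime factors q ∈ {2, 3} of φ(97): g is a generator iff g^(96/q) ≢ 1 for every such q.
g = 2: 2^48 ≡ 1 — hits 1, so not a primitive root.
g = 3: 3^48 ≡ 1 — hits 1, so not a primitive root.
g = 4: 4^48 ≡ 1 — hits 1, so not a primitive root.
g = 5: 5^48 ≡ 96; 5^32 ≡ 35 — none is 1, so 5 is a primitive root.
Hence the least primitive root of 97 is 5.

5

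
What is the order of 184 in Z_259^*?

6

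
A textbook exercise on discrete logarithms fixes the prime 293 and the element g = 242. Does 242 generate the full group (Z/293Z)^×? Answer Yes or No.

Yes

φ(293) = 293 − 1 = 292 = 2^2 · 73.
It suffices to check that the order of 242 is not a proper divisor of 292: compute 242^(292/q) for q ∈ {2, 73}.
242^146 ≡ 292 (mod 293)  [q = 2: ≢ 1 ✓]
242^4 ≡ 124 (mod 293)  [q = 73: ≢ 1 ✓]
Every test exponent gives a nontrivial residue, hence 242 generates the full group.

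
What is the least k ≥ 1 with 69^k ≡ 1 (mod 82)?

ord(69) | φ(82) = φ(2)·φ(41) = 1·40 = 40 = 2^3 · 5.
Divisors of 40: 1, 2, 4, 5, 8, 10, 20, 40.
Check 69^d mod 82 for each divisor in increasing order:
69^1 ≡ 69
69^2 ≡ 5
69^4 ≡ 25
69^5 ≡ 3
69^8 ≡ 51
69^10 ≡ 9
69^20 ≡ 81
69^40 ≡ 1
The smallest such exponent is 40, so the order of 69 is 40.

40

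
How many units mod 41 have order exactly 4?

2

φ(41) = 41 − 1 = 40 = 2^3 · 5.
Since (Z/41Z)^× is cyclic of order 40, the number of elements of order d is φ(d) when d | 40 and 0 otherwise.
4 = 2^2 divides 40, and φ(4) = 2.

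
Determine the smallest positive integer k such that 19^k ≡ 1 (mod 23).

22

The order of 19 must divide φ(23) = 23 − 1 = 22 = 2 · 11.
Divisors of 22: 1, 2, 11, 22.
Evaluate successive powers at the divisors of 22:
19^1 ≡ 19 (mod 23)
19^2 ≡ 16 (mod 23)
19^11 ≡ 22 (mod 23)
19^22 ≡ 1 (mod 23) ✓
Therefore the multiplicative order of 19 modulo 23 is 22.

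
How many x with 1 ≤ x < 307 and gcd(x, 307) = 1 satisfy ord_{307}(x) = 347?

φ(307) = 307 − 1 = 306 = 2 · 3^2 · 17.
(Z/307Z)^× is cyclic (|G| = 306); a cyclic group of order m has exactly φ(d) elements of each order d | m, and none otherwise.
347 does not divide 306, so no element of (Z/307Z)^× has order 347.

0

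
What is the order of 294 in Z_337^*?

ord(294) | φ(337) = 337 − 1 = 336 = 2^4 · 3 · 7.
Divisors of 336: 1, 2, 3, 4, 6, 7, 8, 12, 14, 16, 21, 24, 28, 42, 48, 56, 84, 112, 168, 336.
Check 294^d mod 337 for each divisor in increasing order:
294^1 ≡ 294
294^2 ≡ 164
294^3 ≡ 25
294^4 ≡ 273
294^6 ≡ 288
294^7 ≡ 85
294^8 ≡ 52
294^12 ≡ 42
294^14 ≡ 148
294^16 ≡ 8
294^21 ≡ 111
294^24 ≡ 79
294^28 ≡ 336
294^42 ≡ 189
294^48 ≡ 175
294^56 ≡ 1
Therefore the multiplicative order of 294 modulo 337 is 56.

56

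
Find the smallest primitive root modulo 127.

3

φ(127) = 127 − 1 = 126 = 2 · 3^2 · 7.
Test candidates g = 2, 3, … against the prime factors q ∈ {2, 3, 7} of φ(127): g is a generator iff g^(126/q) ≢ 1 for every such q.
g = 2: 2^63 ≡ 1 — hits 1, so not a primitive root.
g = 3: 3^63 ≡ 126; 3^42 ≡ 107; 3^18 ≡ 4 — none is 1, so 3 is a primitive root.
The smallest primitive root modulo 127 is 3.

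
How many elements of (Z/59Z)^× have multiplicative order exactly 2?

φ(59) = 59 − 1 = 58 = 2 · 29.
(Z/59Z)^× is cyclic (|G| = 58); a cyclic group of order m has exactly φ(d) elements of each order d | m, and none otherwise.
2 | 58, and φ(2) = 2 − 1 = 1.

1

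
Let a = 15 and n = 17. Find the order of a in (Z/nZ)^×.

8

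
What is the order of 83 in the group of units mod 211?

By Lagrange's theorem, ord_211(83) divides φ(211) = 211 − 1 = 210 = 2 · 3 · 5 · 7.
Divisors of 210: 1, 2, 3, 5, 6, 7, 10, 14, 15, 21, 30, 35, 42, 70, 105, 210.
Compute 83^d (mod 211) for the divisors d until we hit 1:
83^1 ≡ 83
83^2 ≡ 137
83^3 ≡ 188
83^5 ≡ 14
83^6 ≡ 107
83^7 ≡ 19
83^10 ≡ 196
83^14 ≡ 150
83^15 ≡ 1
So ord_211(83) = 15.

15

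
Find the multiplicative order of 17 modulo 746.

62

Since 17 ∈ (Z/746Z)^×, its order divides φ(746) = φ(2)·φ(373) = 1·372 = 372 = 2^2 · 3 · 31.
Divisors of 372: 1, 2, 3, 4, 6, 12, 31, 62, 93, 124, 186, 372.
Evaluate successive powers at the divisors of 372:
17^1 ≡ 17 (mod 746)
17^2 ≡ 289 (mod 746)
17^3 ≡ 437 (mod 746)
17^4 ≡ 715 (mod 746)
17^6 ≡ 739 (mod 746)
17^12 ≡ 49 (mod 746)
17^31 ≡ 745 (mod 746)
17^62 ≡ 1 (mod 746) ✓
Therefore the multiplicative order of 17 modulo 746 is 62.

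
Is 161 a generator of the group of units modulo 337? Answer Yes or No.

φ(337) = 337 − 1 = 336 = 2^4 · 3 · 7.
161 is a primitive root mod 337 iff 161^(φ(337)/q) ≢ 1 for every prime q | φ(337), i.e. q ∈ {2, 3, 7}.
161^168 ≡ 336 (mod 337)  [q = 2: ≢ 1 ✓]
161^112 ≡ 128 (mod 337)  [q = 3: ≢ 1 ✓]
161^48 ≡ 175 (mod 337)  [q = 7: ≢ 1 ✓]
None equal 1, so ord_337(161) = 336: 161 is a primitive root.

Yes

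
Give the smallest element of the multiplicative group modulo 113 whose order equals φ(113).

φ(113) = 113 − 1 = 112 = 2^4 · 7.
Test candidates g = 2, 3, … against the prime factors q ∈ {2, 7} of φ(113): g is a generator iff g^(112/q) ≢ 1 for every such q.
g = 2: 2^56 ≡ 1 — hits 1, so not a primitive root.
g = 3: 3^56 ≡ 112; 3^16 ≡ 49 — none is 1, so 3 is a primitive root.
Hence the least primitive root of 113 is 3.

3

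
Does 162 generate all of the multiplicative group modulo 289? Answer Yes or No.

No

φ(289) = φ(17^2) = 17·(17−1) = 272 = 2^4 · 17.
Test 162^(272/q) mod 289 for each prime factor q of 272:
162^136 ≡ 1 (mod 289)  [q = 2: ≡ 1 ✗]
162^16 ≡ 35 (mod 289)  [q = 17: ≢ 1 ✓]
Since 162^136 ≡ 1, the order of 162 divides 136 < 272, so 162 is not a primitive root.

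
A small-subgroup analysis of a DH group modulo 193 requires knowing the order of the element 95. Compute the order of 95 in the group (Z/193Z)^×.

96

ord(95) | φ(193) = 193 − 1 = 192 = 2^6 · 3.
Divisors of 192: 1, 2, 3, 4, 6, 8, 12, 16, 24, 32, 48, 64, 96, 192.
Compute 95^d (mod 193) for the divisors d until we hit 1:
95^1 ≡ 95 (mod 193)
95^2 ≡ 147 (mod 193)
95^3 ≡ 69 (mod 193)
95^4 ≡ 186 (mod 193)
95^6 ≡ 129 (mod 193)
95^8 ≡ 49 (mod 193)
95^12 ≡ 43 (mod 193)
95^16 ≡ 85 (mod 193)
95^24 ≡ 112 (mod 193)
95^32 ≡ 84 (mod 193)
95^48 ≡ 192 (mod 193)
95^64 ≡ 108 (mod 193)
95^96 ≡ 1 (mod 193) ✓
Hence ord(95) = 96.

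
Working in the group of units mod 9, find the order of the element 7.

Since 7 ∈ (Z/9Z)^×, its order divides φ(9) = φ(3^2) = 3·(3−1) = 6 = 2 · 3.
Divisors of 6: 1, 2, 3, 6.
Test each divisor d:
7^1 ≡ 7
7^2 ≡ 4
7^3 ≡ 1
So ord_9(7) = 3.

3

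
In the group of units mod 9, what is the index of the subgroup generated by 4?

Since 4 ∈ (Z/9Z)^×, its order divides φ(9) = φ(3^2) = 3·(3−1) = 6 = 2 · 3.
Divisors of 6: 1, 2, 3, 6.
Check 4^d mod 9 for each divisor in increasing order:
4^1 ≡ 4
4^2 ≡ 7
4^3 ≡ 1
So ord_9(4) = 3, hence |⟨4⟩| = 3.
[(Z/9Z)^× : ⟨4⟩] = 6/3 = 2.

2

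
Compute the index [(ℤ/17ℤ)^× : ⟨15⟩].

Since 15 ∈ (Z/17Z)^×, its order divides φ(17) = 17 − 1 = 16 = 2^4.
Divisors of 16: 1, 2, 4, 8, 16.
Test each divisor d:
15^1 ≡ 15 (mod 17)
15^2 ≡ 4 (mod 17)
15^4 ≡ 16 (mod 17)
15^8 ≡ 1 (mod 17) ✓
So ord_17(15) = 8, hence |⟨15⟩| = 8.
[(Z/17Z)^× : ⟨15⟩] = 16/8 = 2.

2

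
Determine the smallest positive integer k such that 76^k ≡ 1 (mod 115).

22

ord(76) | φ(115) = φ(5·23) = (5−1)·(23−1) = 4·22 = 88 = 2^3 · 11.
Divisors of 88: 1, 2, 4, 8, 11, 22, 44, 88.
Compute 76^d (mod 115) for the divisors d until we hit 1:
76^1 ≡ 76 (mod 115)
76^2 ≡ 26 (mod 115)
76^4 ≡ 101 (mod 115)
76^8 ≡ 81 (mod 115)
76^11 ≡ 91 (mod 115)
76^22 ≡ 1 (mod 115) ✓
So ord_115(76) = 22.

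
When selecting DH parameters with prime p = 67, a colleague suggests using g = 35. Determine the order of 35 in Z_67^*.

The order of 35 must divide φ(67) = 67 − 1 = 66 = 2 · 3 · 11.
Divisors of 66: 1, 2, 3, 6, 11, 22, 33, 66.
Evaluate successive powers at the divisors of 66:
35^1 ≡ 35 (mod 67)
35^2 ≡ 19 (mod 67)
35^3 ≡ 62 (mod 67)
35^6 ≡ 25 (mod 67)
35^11 ≡ 37 (mod 67)
35^22 ≡ 29 (mod 67)
35^33 ≡ 1 (mod 67) ✓
The smallest such exponent is 33, so the order of 35 is 33.

33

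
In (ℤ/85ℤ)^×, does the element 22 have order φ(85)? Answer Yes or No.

No

85 = 5 · 17 is a product of two distinct odd primes, so (Z/85Z)^× ≅ (Z/5Z)^× × (Z/17Z)^× is not cyclic.
No primitive root modulo 85 exists; in particular 22 is not one.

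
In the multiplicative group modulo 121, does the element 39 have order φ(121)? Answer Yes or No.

Yes

φ(121) = φ(11^2) = 11·(11−1) = 110 = 2 · 5 · 11.
It suffices to check that the order of 39 is not a proper divisor of 110: compute 39^(110/q) for q ∈ {2, 5, 11}.
39^55 ≡ 120 (mod 121)  [q = 2: ≢ 1 ✓]
39^22 ≡ 3 (mod 121)  [q = 5: ≢ 1 ✓]
39^10 ≡ 111 (mod 121)  [q = 11: ≢ 1 ✓]
Every test exponent gives a nontrivial residue, hence 39 generates the full group.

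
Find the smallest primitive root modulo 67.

2

φ(67) = 67 − 1 = 66 = 2 · 3 · 11.
g is a primitive root iff g^(66/q) ≢ 1 (mod 67) for each prime q ∈ {2, 3, 11}.
g = 2: 2^33 ≡ 66; 2^22 ≡ 37; 2^6 ≡ 64 — none is 1, so 2 is a primitive root.
Hence the least primitive root of 67 is 2.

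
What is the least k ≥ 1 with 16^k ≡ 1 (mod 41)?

ord(16) | φ(41) = 41 − 1 = 40 = 2^3 · 5.
Divisors of 40: 1, 2, 4, 5, 8, 10, 20, 40.
Compute 16^d (mod 41) for the divisors d until we hit 1:
16^1 ≡ 16 (mod 41)
16^2 ≡ 10 (mod 41)
16^4 ≡ 18 (mod 41)
16^5 ≡ 1 (mod 41) ✓
The smallest such exponent is 5, so the order of 16 is 5.

5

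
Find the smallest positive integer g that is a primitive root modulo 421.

φ(421) = 421 − 1 = 420 = 2^2 · 3 · 5 · 7.
Test candidates g = 2, 3, … against the prime factors q ∈ {2, 3, 5, 7} of φ(421): g is a generator iff g^(420/q) ≢ 1 for every such q.
g = 2: 2^210 ≡ 420; 2^140 ≡ 400; 2^84 ≡ 279; 2^60 ≡ 370 — none is 1, so 2 is a primitive root.
The smallest primitive root modulo 421 is 2.

2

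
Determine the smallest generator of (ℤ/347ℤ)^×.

2

φ(347) = 347 − 1 = 346 = 2 · 173.
Test candidates g = 2, 3, … against the prime factors q ∈ {2, 173} of φ(347): g is a generator iff g^(346/q) ≢ 1 for every such q.
g = 2: 2^173 ≡ 346; 2^2 ≡ 4 — none is 1, so 2 is a primitive root.
Hence the least primitive root of 347 is 2.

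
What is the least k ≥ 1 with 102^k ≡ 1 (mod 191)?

ord(102) | φ(191) = 191 − 1 = 190 = 2 · 5 · 19.
Divisors of 190: 1, 2, 5, 10, 19, 38, 95, 190.
Check 102^d mod 191 for each divisor in increasing order:
102^1 ≡ 102 (mod 191)
102^2 ≡ 90 (mod 191)
102^5 ≡ 125 (mod 191)
102^10 ≡ 154 (mod 191)
102^19 ≡ 49 (mod 191)
102^38 ≡ 109 (mod 191)
102^95 ≡ 1 (mod 191) ✓
Hence ord(102) = 95.

95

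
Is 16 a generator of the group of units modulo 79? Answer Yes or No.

φ(79) = 79 − 1 = 78 = 2 · 3 · 13.
Test 16^(78/q) mod 79 for each prime factor q of 78:
16^39 ≡ 1 (mod 79)  [q = 2: ≡ 1 ✗]
16^26 ≡ 23 (mod 79)  [q = 3: ≢ 1 ✓]
16^6 ≡ 65 (mod 79)  [q = 13: ≢ 1 ✓]
Since 16^39 ≡ 1, the order of 16 divides 39 < 78, so 16 is not a primitive root.

No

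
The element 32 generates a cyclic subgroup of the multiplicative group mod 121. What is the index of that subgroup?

The order of 32 must divide φ(121) = φ(11^2) = 11·(11−1) = 110 = 2 · 5 · 11.
Divisors of 110: 1, 2, 5, 10, 11, 22, 55, 110.
Test each divisor d:
32^1 ≡ 32 (mod 121)
32^2 ≡ 56 (mod 121)
32^5 ≡ 43 (mod 121)
32^10 ≡ 34 (mod 121)
32^11 ≡ 120 (mod 121)
32^22 ≡ 1 (mod 121) ✓
So ord_121(32) = 22, hence |⟨32⟩| = 22.
[(Z/121Z)^× : ⟨32⟩] = 110/22 = 5.

5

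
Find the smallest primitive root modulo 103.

5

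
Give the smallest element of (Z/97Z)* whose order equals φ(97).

φ(97) = 97 − 1 = 96 = 2^5 · 3.
Test candidates g = 2, 3, … against the prime factors q ∈ {2, 3} of φ(97): g is a generator iff g^(96/q) ≢ 1 for every such q.
g = 2: 2^48 ≡ 1 — hits 1, so not a primitive root.
g = 3: 3^48 ≡ 1 — hits 1, so not a primitive root.
g = 4: 4^48 ≡ 1 — hits 1, so not a primitive root.
g = 5: 5^48 ≡ 96; 5^32 ≡ 35 — none is 1, so 5 is a primitive root.
Hence the least primitive root of 97 is 5.

5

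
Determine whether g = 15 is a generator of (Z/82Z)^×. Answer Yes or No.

φ(82) = φ(2)·φ(41) = 1·40 = 40 = 2^3 · 5.
15 is a primitive root mod 82 iff 15^(φ(82)/q) ≢ 1 for every prime q | φ(82), i.e. q ∈ {2, 5}.
15^20 ≡ 81 (mod 82)  [q = 2: ≢ 1 ✓]
15^8 ≡ 59 (mod 82)  [q = 5: ≢ 1 ✓]
Every test exponent gives a nontrivial residue, hence 15 generates the full group.

Yes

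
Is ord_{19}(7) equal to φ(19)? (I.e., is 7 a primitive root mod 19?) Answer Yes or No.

No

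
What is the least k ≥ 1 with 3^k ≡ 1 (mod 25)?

20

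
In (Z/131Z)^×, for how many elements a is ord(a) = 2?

1

φ(131) = 131 − 1 = 130 = 2 · 5 · 13.
In a cyclic group of order 130, there are φ(d) elements of order d for each divisor d of 130, and zero for non-divisors.
2 | 130, and φ(2) = 2 − 1 = 1.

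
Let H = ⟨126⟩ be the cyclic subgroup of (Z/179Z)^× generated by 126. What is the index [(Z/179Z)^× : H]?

2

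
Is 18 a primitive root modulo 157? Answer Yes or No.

Yes

φ(157) = 157 − 1 = 156 = 2^2 · 3 · 13.
An element g generates (Z/157Z)^× iff g^(156/q) ≢ 1 (mod 157) for each prime q ∈ {2, 3, 13}.
18^78 ≡ 156 (mod 157)  [q = 2: ≢ 1 ✓]
18^52 ≡ 144 (mod 157)  [q = 3: ≢ 1 ✓]
18^12 ≡ 67 (mod 157)  [q = 13: ≢ 1 ✓]
All checks pass, so 18 has order 156 and is a primitive root modulo 157.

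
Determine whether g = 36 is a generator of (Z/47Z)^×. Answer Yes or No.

φ(47) = 47 − 1 = 46 = 2 · 23.
Test 36^(46/q) mod 47 for each prime factor q of 46:
36^23 ≡ 1 (mod 47)  [q = 2: ≡ 1 ✗]
36^2 ≡ 27 (mod 47)  [q = 23: ≢ 1 ✓]
The check at q = 2 fails, so 36 generates a proper subgroup.

No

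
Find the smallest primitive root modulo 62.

3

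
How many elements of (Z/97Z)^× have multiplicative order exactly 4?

2

φ(97) = 97 − 1 = 96 = 2^5 · 3.
(Z/97Z)^× is cyclic (|G| = 96); a cyclic group of order m has exactly φ(d) elements of each order d | m, and none otherwise.
4 = 2^2 divides 96, and φ(4) = 2.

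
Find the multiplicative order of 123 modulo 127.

14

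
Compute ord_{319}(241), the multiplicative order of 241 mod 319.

ord(241) | φ(319) = φ(11·29) = (11−1)·(29−1) = 10·28 = 280 = 2^3 · 5 · 7.
Divisors of 280: 1, 2, 4, 5, 7, 8, 10, 14, 20, 28, 35, 40, 56, 70, 140, 280.
Check 241^d mod 319 for each divisor in increasing order:
241^1 ≡ 241 (mod 319)
241^2 ≡ 23 (mod 319)
241^4 ≡ 210 (mod 319)
241^5 ≡ 208 (mod 319)
241^7 ≡ 318 (mod 319)
241^8 ≡ 78 (mod 319)
241^10 ≡ 199 (mod 319)
241^14 ≡ 1 (mod 319) ✓
So ord_319(241) = 14.

14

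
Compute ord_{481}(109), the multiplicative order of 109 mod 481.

36

By Lagrange's theorem, ord_481(109) divides φ(481) = φ(13·37) = (13−1)·(37−1) = 12·36 = 432 = 2^4 · 3^3.
Divisors of 432: 1, 2, 3, 4, 6, 8, 9, 12, 16, 18, 24, 27, 36, 48, 54, 72, 108, 144, 216, 432.
Check 109^d mod 481 for each divisor in increasing order:
109^1 ≡ 109
109^2 ≡ 337
109^3 ≡ 177
109^4 ≡ 53
109^6 ≡ 64
109^8 ≡ 404
109^9 ≡ 265
109^12 ≡ 248
109^16 ≡ 157
109^18 ≡ 480
109^24 ≡ 417
109^27 ≡ 216
109^36 ≡ 1
Therefore the multiplicative order of 109 modulo 481 is 36.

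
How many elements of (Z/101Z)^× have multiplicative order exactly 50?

20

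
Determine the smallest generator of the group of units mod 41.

φ(41) = 41 − 1 = 40 = 2^3 · 5.
Test candidates g = 2, 3, … against the prime factors q ∈ {2, 5} of φ(41): g is a generator iff g^(40/q) ≢ 1 for every such q.
g = 2: 2^20 ≡ 1 — hits 1, so not a primitive root.
g = 3: 3^20 ≡ 40; 3^8 ≡ 1 — hits 1, so not a primitive root.
g = 4: 4^20 ≡ 1 — hits 1, so not a primitive root.
g = 5: 5^20 ≡ 1 — hits 1, so not a primitive root.
g = 6: 6^20 ≡ 40; 6^8 ≡ 10 — none is 1, so 6 is a primitive root.
So 6 is the smallest generator of (Z/41Z)^×.

6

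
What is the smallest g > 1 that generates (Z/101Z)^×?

2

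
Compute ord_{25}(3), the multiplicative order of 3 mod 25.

20

Since 3 ∈ (Z/25Z)^×, its order divides φ(25) = φ(5^2) = 5·(5−1) = 20 = 2^2 · 5.
Divisors of 20: 1, 2, 4, 5, 10, 20.
Evaluate successive powers at the divisors of 20:
3^1 ≡ 3
3^2 ≡ 9
3^4 ≡ 6
3^5 ≡ 18
3^10 ≡ 24
3^20 ≡ 1
So ord_25(3) = 20.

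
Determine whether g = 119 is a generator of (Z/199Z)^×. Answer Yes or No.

Yes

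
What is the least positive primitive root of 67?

2

φ(67) = 67 − 1 = 66 = 2 · 3 · 11.
g is a primitive root iff g^(66/q) ≢ 1 (mod 67) for each prime q ∈ {2, 3, 11}.
g = 2: 2^33 ≡ 66; 2^22 ≡ 37; 2^6 ≡ 64 — none is 1, so 2 is a primitive root.
So 2 is the smallest generator of (Z/67Z)^×.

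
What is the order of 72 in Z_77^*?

30

The order of 72 must divide φ(77) = φ(7·11) = (7−1)·(11−1) = 6·10 = 60 = 2^2 · 3 · 5.
Divisors of 60: 1, 2, 3, 4, 5, 6, 10, 12, 15, 20, 30, 60.
Test each divisor d:
72^1 ≡ 72
72^2 ≡ 25
72^3 ≡ 29
72^4 ≡ 9
72^5 ≡ 32
72^6 ≡ 71
72^10 ≡ 23
72^12 ≡ 36
72^15 ≡ 43
72^20 ≡ 67
72^30 ≡ 1
So ord_77(72) = 30.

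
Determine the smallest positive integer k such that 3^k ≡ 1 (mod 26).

3

ord(3) | φ(26) = φ(2)·φ(13) = 1·12 = 12 = 2^2 · 3.
Divisors of 12: 1, 2, 3, 4, 6, 12.
Compute 3^d (mod 26) for the divisors d until we hit 1:
3^1 ≡ 3 (mod 26)
3^2 ≡ 9 (mod 26)
3^3 ≡ 1 (mod 26) ✓
The smallest such exponent is 3, so the order of 3 is 3.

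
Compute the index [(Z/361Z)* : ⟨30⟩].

6

The order of 30 must divide φ(361) = φ(19^2) = 19·(19−1) = 342 = 2 · 3^2 · 19.
Divisors of 342: 1, 2, 3, 6, 9, 18, 19, 38, 57, 114, 171, 342.
Evaluate successive powers at the divisors of 342:
30^1 ≡ 30 (mod 361)
30^2 ≡ 178 (mod 361)
30^3 ≡ 286 (mod 361)
30^6 ≡ 210 (mod 361)
30^9 ≡ 134 (mod 361)
30^18 ≡ 267 (mod 361)
30^19 ≡ 68 (mod 361)
30^38 ≡ 292 (mod 361)
30^57 ≡ 1 (mod 361) ✓
So ord_361(30) = 57, hence |⟨30⟩| = 57.
[(Z/361Z)^× : ⟨30⟩] = 342/57 = 6.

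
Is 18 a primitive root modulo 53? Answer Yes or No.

φ(53) = 53 − 1 = 52 = 2^2 · 13.
It suffices to check that the order of 18 is not a proper divisor of 52: compute 18^(52/q) for q ∈ {2, 13}.
18^26 ≡ 52 (mod 53)  [q = 2: ≢ 1 ✓]
18^4 ≡ 36 (mod 53)  [q = 13: ≢ 1 ✓]
None equal 1, so ord_53(18) = 52: 18 is a primitive root.

Yes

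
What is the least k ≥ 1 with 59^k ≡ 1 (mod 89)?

ord(59) | φ(89) = 89 − 1 = 88 = 2^3 · 11.
Divisors of 88: 1, 2, 4, 8, 11, 22, 44, 88.
Evaluate successive powers at the divisors of 88:
59^1 ≡ 59 (mod 89)
59^2 ≡ 10 (mod 89)
59^4 ≡ 11 (mod 89)
59^8 ≡ 32 (mod 89)
59^11 ≡ 12 (mod 89)
59^22 ≡ 55 (mod 89)
59^44 ≡ 88 (mod 89)
59^88 ≡ 1 (mod 89) ✓
The smallest such exponent is 88, so the order of 59 is 88.

88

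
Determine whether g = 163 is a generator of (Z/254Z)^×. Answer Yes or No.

No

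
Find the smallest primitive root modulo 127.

3

φ(127) = 127 − 1 = 126 = 2 · 3^2 · 7.
g is a primitive root iff g^(126/q) ≢ 1 (mod 127) for each prime q ∈ {2, 3, 7}.
g = 2: 2^63 ≡ 1 — hits 1, so not a primitive root.
g = 3: 3^63 ≡ 126; 3^42 ≡ 107; 3^18 ≡ 4 — none is 1, so 3 is a primitive root.
The smallest primitive root modulo 127 is 3.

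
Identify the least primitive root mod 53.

2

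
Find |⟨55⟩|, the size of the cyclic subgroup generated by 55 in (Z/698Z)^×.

348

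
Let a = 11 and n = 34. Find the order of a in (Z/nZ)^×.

Since 11 ∈ (Z/34Z)^×, its order divides φ(34) = φ(2)·φ(17) = 1·16 = 16 = 2^4.
Divisors of 16: 1, 2, 4, 8, 16.
Evaluate successive powers at the divisors of 16:
11^1 ≡ 11 (mod 34)
11^2 ≡ 19 (mod 34)
11^4 ≡ 21 (mod 34)
11^8 ≡ 33 (mod 34)
11^16 ≡ 1 (mod 34) ✓
Hence ord(11) = 16.

16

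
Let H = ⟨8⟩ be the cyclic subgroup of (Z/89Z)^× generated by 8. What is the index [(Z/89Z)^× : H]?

Since 8 ∈ (Z/89Z)^×, its order divides φ(89) = 89 − 1 = 88 = 2^3 · 11.
Divisors of 88: 1, 2, 4, 8, 11, 22, 44, 88.
Test each divisor d:
8^1 ≡ 8
8^2 ≡ 64
8^4 ≡ 2
8^8 ≡ 4
8^11 ≡ 1
Thus |⟨8⟩| = ord(8) = 11.
The index is φ(89) / ord(8) = 88 / 11 = 8.

8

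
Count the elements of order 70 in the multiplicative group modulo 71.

φ(71) = 71 − 1 = 70 = 2 · 5 · 7.
(Z/71Z)^× is cyclic (|G| = 70); a cyclic group of order m has exactly φ(d) elements of each order d | m, and none otherwise.
70 = 2 · 5 · 7 divides 70, and φ(70) = 24.

24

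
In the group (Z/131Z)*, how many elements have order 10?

4

φ(131) = 131 − 1 = 130 = 2 · 5 · 13.
In a cyclic group of order 130, there are φ(d) elements of order d for each divisor d of 130, and zero for non-divisors.
10 = 2 · 5 divides 130, and φ(10) = 4.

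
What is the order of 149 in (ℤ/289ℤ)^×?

68

Since 149 ∈ (Z/289Z)^×, its order divides φ(289) = φ(17^2) = 17·(17−1) = 272 = 2^4 · 17.
Divisors of 272: 1, 2, 4, 8, 16, 17, 34, 68, 136, 272.
Compute 149^d (mod 289) for the divisors d until we hit 1:
149^1 ≡ 149 (mod 289)
149^2 ≡ 237 (mod 289)
149^4 ≡ 103 (mod 289)
149^8 ≡ 205 (mod 289)
149^16 ≡ 120 (mod 289)
149^17 ≡ 251 (mod 289)
149^34 ≡ 288 (mod 289)
149^68 ≡ 1 (mod 289) ✓
The smallest such exponent is 68, so the order of 149 is 68.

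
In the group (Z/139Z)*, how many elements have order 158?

0

φ(139) = 139 − 1 = 138 = 2 · 3 · 23.
Since (Z/139Z)^× is cyclic of order 138, the number of elements of order d is φ(d) when d | 138 and 0 otherwise.
Here 138 is not a multiple of 158, so there are no elements of order 158.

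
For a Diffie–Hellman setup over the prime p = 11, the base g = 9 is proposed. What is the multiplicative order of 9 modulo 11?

5

Since 9 ∈ (Z/11Z)^×, its order divides φ(11) = 11 − 1 = 10 = 2 · 5.
Divisors of 10: 1, 2, 5, 10.
Test each divisor d:
9^1 ≡ 9 (mod 11)
9^2 ≡ 4 (mod 11)
9^5 ≡ 1 (mod 11) ✓
The smallest such exponent is 5, so the order of 9 is 5.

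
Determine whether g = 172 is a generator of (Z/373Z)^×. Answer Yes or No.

φ(373) = 373 − 1 = 372 = 2^2 · 3 · 31.
Test 172^(372/q) mod 373 for each prime factor q of 372:
172^186 ≡ 372 (mod 373)  [q = 2: ≢ 1 ✓]
172^124 ≡ 284 (mod 373)  [q = 3: ≢ 1 ✓]
172^12 ≡ 163 (mod 373)  [q = 31: ≢ 1 ✓]
All checks pass, so 172 has order 372 and is a primitive root modulo 373.

Yes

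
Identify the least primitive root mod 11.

2

φ(11) = 11 − 1 = 10 = 2 · 5.
Test candidates g = 2, 3, … against the prime factors q ∈ {2, 5} of φ(11): g is a generator iff g^(10/q) ≢ 1 for every such q.
g = 2: 2^5 ≡ 10; 2^2 ≡ 4 — none is 1, so 2 is a primitive root.
So 2 is the smallest generator of (Z/11Z)^×.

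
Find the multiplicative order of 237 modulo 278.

138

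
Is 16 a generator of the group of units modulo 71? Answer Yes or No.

No

φ(71) = 71 − 1 = 70 = 2 · 5 · 7.
16 is a primitive root mod 71 iff 16^(φ(71)/q) ≢ 1 for every prime q | φ(71), i.e. q ∈ {2, 5, 7}.
16^35 ≡ 1 (mod 71)  [q = 2: ≡ 1 ✗]
16^14 ≡ 25 (mod 71)  [q = 5: ≢ 1 ✓]
16^10 ≡ 32 (mod 71)  [q = 7: ≢ 1 ✓]
16^35 ≡ 1 shows ord(16) | 35, strictly less than φ(71); not a primitive root.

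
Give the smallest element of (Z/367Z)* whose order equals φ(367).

6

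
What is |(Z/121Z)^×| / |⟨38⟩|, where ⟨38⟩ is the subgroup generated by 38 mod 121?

2

Since 38 ∈ (Z/121Z)^×, its order divides φ(121) = φ(11^2) = 11·(11−1) = 110 = 2 · 5 · 11.
Divisors of 110: 1, 2, 5, 10, 11, 22, 55, 110.
Compute 38^d (mod 121) for the divisors d until we hit 1:
38^1 ≡ 38 (mod 121)
38^2 ≡ 113 (mod 121)
38^5 ≡ 12 (mod 121)
38^10 ≡ 23 (mod 121)
38^11 ≡ 27 (mod 121)
38^22 ≡ 3 (mod 121)
38^55 ≡ 1 (mod 121) ✓
So ord_121(38) = 55, hence |⟨38⟩| = 55.
The index is φ(121) / ord(38) = 110 / 55 = 2.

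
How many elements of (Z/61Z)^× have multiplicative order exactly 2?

1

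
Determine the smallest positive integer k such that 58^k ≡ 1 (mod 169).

By Lagrange's theorem, ord_169(58) divides φ(169) = φ(13^2) = 13·(13−1) = 156 = 2^2 · 3 · 13.
Divisors of 156: 1, 2, 3, 4, 6, 12, 13, 26, 39, 52, 78, 156.
Evaluate successive powers at the divisors of 156:
58^1 ≡ 58 (mod 169)
58^2 ≡ 153 (mod 169)
58^3 ≡ 86 (mod 169)
58^4 ≡ 87 (mod 169)
58^6 ≡ 129 (mod 169)
58^12 ≡ 79 (mod 169)
58^13 ≡ 19 (mod 169)
58^26 ≡ 23 (mod 169)
58^39 ≡ 99 (mod 169)
58^52 ≡ 22 (mod 169)
58^78 ≡ 168 (mod 169)
58^156 ≡ 1 (mod 169) ✓
So ord_169(58) = 156.

156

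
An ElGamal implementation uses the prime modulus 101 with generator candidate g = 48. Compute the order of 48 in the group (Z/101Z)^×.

100

ord(48) | φ(101) = 101 − 1 = 100 = 2^2 · 5^2.
Divisors of 100: 1, 2, 4, 5, 10, 20, 25, 50, 100.
Check 48^d mod 101 for each divisor in increasing order:
48^1 ≡ 48 (mod 101)
48^2 ≡ 82 (mod 101)
48^4 ≡ 58 (mod 101)
48^5 ≡ 57 (mod 101)
48^10 ≡ 17 (mod 101)
48^20 ≡ 87 (mod 101)
48^25 ≡ 10 (mod 101)
48^50 ≡ 100 (mod 101)
48^100 ≡ 1 (mod 101) ✓
The smallest such exponent is 100, so the order of 48 is 100.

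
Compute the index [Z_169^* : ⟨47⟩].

3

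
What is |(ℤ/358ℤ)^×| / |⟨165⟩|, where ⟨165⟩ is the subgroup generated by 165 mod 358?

1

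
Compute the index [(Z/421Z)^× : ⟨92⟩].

21

ord(92) | φ(421) = 421 − 1 = 420 = 2^2 · 3 · 5 · 7.
Divisors of 420: 1, 2, 3, 4, 5, 6, 7, 10, 12, 14, 15, 20, 21, 28, 30, 35, 42, 60, 70, 84, 105, 140, 210, 420.
Compute 92^d (mod 421) for the divisors d until we hit 1:
92^1 ≡ 92
92^2 ≡ 44
92^3 ≡ 259
92^4 ≡ 252
92^5 ≡ 29
92^6 ≡ 142
92^7 ≡ 13
92^10 ≡ 420
92^12 ≡ 377
92^14 ≡ 169
92^15 ≡ 392
92^20 ≡ 1
So ord_421(92) = 20, hence |⟨92⟩| = 20.
Index = |(Z/421Z)^×| / |⟨92⟩| = 420 / 20 = 21.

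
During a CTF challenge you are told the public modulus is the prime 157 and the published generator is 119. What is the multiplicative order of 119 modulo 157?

ord(119) | φ(157) = 157 − 1 = 156 = 2^2 · 3 · 13.
Divisors of 156: 1, 2, 3, 4, 6, 12, 13, 26, 39, 52, 78, 156.
Compute 119^d (mod 157) for the divisors d until we hit 1:
119^1 ≡ 119
119^2 ≡ 31
119^3 ≡ 78
119^4 ≡ 19
119^6 ≡ 118
119^12 ≡ 108
119^13 ≡ 135
119^26 ≡ 13
119^39 ≡ 28
119^52 ≡ 12
119^78 ≡ 156
119^156 ≡ 1
Therefore the multiplicative order of 119 modulo 157 is 156.

156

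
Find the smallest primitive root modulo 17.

3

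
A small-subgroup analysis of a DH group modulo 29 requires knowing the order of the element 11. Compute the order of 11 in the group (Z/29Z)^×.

28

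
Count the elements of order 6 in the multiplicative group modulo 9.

2

φ(9) = φ(3^2) = 3·(3−1) = 6 = 2 · 3.
Since (Z/9Z)^× is cyclic of order 6, the number of elements of order d is φ(d) when d | 6 and 0 otherwise.
6 = 2 · 3 divides 6, and φ(6) = 2.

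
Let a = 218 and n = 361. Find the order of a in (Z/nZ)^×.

171

ord(218) | φ(361) = φ(19^2) = 19·(19−1) = 342 = 2 · 3^2 · 19.
Divisors of 342: 1, 2, 3, 6, 9, 18, 19, 38, 57, 114, 171, 342.
Test each divisor d:
218^1 ≡ 218 (mod 361)
218^2 ≡ 233 (mod 361)
218^3 ≡ 254 (mod 361)
218^6 ≡ 258 (mod 361)
218^9 ≡ 191 (mod 361)
218^18 ≡ 20 (mod 361)
218^19 ≡ 28 (mod 361)
218^38 ≡ 62 (mod 361)
218^57 ≡ 292 (mod 361)
218^114 ≡ 68 (mod 361)
218^171 ≡ 1 (mod 361) ✓
The smallest such exponent is 171, so the order of 218 is 171.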